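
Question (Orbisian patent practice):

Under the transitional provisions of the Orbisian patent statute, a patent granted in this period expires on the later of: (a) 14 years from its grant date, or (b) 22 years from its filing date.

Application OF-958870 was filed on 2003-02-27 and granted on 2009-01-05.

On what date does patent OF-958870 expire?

February 27, 2025

(a) grant + 14 years → 5 January 2023.
(b) filing + 22 years → 27 February 2025.
Later of the two: 27 February 2025.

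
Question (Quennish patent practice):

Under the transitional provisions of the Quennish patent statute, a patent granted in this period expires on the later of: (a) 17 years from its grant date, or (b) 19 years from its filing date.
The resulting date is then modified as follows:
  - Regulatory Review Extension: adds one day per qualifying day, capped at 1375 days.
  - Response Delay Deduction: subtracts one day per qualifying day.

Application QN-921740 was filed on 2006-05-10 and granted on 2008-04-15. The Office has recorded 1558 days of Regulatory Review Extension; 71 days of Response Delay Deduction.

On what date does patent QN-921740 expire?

(a) grant + 17 years → 15 April 2025.
(b) filing + 19 years → 10 May 2025.
Later of the two: 10 May 2025.
Regulatory Review Extension: 1558 days claimed exceeds the 1375-day cap, so +1375 days → 13 February 2029.
Response Delay Deduction: −71 days → 4 December 2028.

December 4, 2028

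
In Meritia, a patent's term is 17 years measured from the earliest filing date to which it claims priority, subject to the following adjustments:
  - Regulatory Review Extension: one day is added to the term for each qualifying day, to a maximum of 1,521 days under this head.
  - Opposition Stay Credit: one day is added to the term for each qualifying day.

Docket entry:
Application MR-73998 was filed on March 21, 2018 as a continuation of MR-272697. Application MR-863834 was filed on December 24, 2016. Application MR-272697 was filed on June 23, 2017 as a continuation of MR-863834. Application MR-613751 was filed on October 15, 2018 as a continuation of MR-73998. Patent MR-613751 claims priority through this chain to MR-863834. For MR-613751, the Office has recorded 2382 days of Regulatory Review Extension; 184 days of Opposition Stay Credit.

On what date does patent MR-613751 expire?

Earliest priority filing: 24 December 2016.
Base term: 24 December 2016 + 17 years → 24 December 2033.
Regulatory Review Extension: 2382 days claimed exceeds the 1521-day cap, so +1521 days → 22 February 2038.
Opposition Stay Credit: +184 days → 25 August 2038.

August 25, 2038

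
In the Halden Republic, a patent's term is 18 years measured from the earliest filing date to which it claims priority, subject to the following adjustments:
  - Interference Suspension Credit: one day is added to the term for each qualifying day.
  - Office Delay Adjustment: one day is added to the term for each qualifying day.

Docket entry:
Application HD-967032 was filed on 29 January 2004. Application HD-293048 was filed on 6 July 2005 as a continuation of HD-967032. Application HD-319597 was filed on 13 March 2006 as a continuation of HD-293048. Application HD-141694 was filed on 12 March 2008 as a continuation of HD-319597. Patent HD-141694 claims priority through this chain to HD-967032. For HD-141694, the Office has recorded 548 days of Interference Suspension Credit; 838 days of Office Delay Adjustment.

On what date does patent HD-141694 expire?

November 15, 2025

Earliest priority filing: 29 January 2004.
Base term: 29 January 2004 + 18 years → 29 January 2022.
Interference Suspension Credit: +548 days → 31 July 2023.
Office Delay Adjustment: +838 days → 15 November 2025.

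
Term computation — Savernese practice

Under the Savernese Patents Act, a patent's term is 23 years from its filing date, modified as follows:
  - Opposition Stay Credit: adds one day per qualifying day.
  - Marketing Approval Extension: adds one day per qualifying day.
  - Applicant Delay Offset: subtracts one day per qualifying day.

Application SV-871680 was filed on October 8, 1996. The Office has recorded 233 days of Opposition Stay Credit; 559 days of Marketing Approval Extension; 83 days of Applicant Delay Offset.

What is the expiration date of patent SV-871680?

September 16, 2021

Base term: filing date + 23 years → 8 October 2019.
Opposition Stay Credit: +233 days → 28 May 2020.
Marketing Approval Extension: +559 days → 8 December 2021.
Applicant Delay Offset: −83 days → 16 September 2021.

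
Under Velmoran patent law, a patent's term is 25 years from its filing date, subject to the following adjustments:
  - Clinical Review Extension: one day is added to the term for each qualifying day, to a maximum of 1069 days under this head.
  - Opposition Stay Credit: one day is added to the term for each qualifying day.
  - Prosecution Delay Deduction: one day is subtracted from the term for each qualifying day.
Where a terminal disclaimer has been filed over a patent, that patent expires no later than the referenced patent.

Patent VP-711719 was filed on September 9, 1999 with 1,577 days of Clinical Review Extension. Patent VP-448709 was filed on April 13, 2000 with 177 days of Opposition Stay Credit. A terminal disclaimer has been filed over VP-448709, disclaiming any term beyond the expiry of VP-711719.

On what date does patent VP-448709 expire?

Natural term of VP-448709:
  Base: filing + 25 years → 13 April 2025.
  Opposition Stay Credit: +177 days → 7 October 2025.
Expiry of referenced patent VP-711719:
  Base: filing + 25 years → 9 September 2024.
  Clinical Review Extension: 1577 days claimed exceeds the 1069-day cap, so +1069 days → 14 August 2027.
Terminal disclaimer: VP-448709 expires on the earlier of 7 October 2025 and 14 August 2027.

2025-10-07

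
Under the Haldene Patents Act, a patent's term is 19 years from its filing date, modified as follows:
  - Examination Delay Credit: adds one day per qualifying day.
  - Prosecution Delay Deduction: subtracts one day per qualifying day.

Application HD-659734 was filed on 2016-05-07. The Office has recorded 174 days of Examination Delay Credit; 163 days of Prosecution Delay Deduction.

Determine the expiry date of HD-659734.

Base term: filing date + 19 years → 7 May 2035.
Examination Delay Credit: +174 days → 28 October 2035.
Prosecution Delay Deduction: −163 days → 18 May 2035.

May 18, 2035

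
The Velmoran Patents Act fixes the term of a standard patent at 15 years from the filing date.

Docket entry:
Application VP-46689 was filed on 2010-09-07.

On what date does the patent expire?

Filing date + 15 years → 7 September 2025.

2025-09-07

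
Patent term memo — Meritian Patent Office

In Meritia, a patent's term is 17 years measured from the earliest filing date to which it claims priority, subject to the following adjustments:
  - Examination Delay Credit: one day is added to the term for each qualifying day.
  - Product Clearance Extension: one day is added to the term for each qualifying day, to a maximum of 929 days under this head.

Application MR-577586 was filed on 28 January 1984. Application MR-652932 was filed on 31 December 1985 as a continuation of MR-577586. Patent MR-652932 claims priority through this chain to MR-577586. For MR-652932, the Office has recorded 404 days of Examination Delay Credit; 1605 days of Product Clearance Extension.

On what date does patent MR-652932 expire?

2004-09-22

Earliest priority filing: 28 January 1984.
Base term: 28 January 1984 + 17 years → 28 January 2001.
Examination Delay Credit: +404 days → 8 March 2002.
Product Clearance Extension: 1605 days claimed exceeds the 929-day cap, so +929 days → 22 September 2004.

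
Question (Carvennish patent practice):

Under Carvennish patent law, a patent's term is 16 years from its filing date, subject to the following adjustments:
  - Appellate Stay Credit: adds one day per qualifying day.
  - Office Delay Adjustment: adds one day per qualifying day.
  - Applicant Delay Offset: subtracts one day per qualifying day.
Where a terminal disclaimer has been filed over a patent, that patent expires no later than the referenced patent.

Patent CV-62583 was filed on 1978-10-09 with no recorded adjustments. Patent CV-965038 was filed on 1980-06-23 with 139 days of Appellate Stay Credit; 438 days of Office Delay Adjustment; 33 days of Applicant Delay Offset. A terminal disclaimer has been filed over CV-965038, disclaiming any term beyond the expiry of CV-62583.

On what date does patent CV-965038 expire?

Natural term of CV-965038:
  Base: filing + 16 years → 23 June 1996.
  Appellate Stay Credit: +139 days → 9 November 1996.
  Office Delay Adjustment: +438 days → 21 January 1998.
  Applicant Delay Offset: −33 days → 19 December 1997.
Expiry of referenced patent CV-62583:
  Base: filing + 16 years → 9 October 1994.
Terminal disclaimer: CV-965038 expires on the earlier of 19 December 1997 and 9 October 1994.

October 9, 1994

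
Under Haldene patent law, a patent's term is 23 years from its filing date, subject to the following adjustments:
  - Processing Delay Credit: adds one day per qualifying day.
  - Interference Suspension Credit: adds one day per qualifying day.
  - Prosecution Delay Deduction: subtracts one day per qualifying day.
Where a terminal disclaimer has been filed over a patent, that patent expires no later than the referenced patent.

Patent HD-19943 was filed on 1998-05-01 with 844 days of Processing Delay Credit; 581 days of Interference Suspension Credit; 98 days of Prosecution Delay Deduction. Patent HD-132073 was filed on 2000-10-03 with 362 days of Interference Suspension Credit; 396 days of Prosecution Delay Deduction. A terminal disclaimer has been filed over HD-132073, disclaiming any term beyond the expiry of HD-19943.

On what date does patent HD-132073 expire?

August 30, 2023

Natural term of HD-132073:
  Base: filing + 23 years → 3 October 2023.
  Interference Suspension Credit: +362 days → 29 September 2024.
  Prosecution Delay Deduction: −396 days → 30 August 2023.
Expiry of referenced patent HD-19943:
  Base: filing + 23 years → 1 May 2021.
  Processing Delay Credit: +844 days → 23 August 2023.
  Interference Suspension Credit: +581 days → 26 March 2025.
  Prosecution Delay Deduction: −98 days → 18 December 2024.
Terminal disclaimer: HD-132073 expires on the earlier of 30 August 2023 and 18 December 2024.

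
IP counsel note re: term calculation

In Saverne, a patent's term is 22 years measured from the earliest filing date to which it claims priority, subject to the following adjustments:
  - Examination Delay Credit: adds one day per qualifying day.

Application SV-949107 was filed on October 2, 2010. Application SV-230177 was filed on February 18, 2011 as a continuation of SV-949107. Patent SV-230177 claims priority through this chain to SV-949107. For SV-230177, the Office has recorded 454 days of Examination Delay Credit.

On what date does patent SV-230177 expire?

2033-12-30

Earliest priority filing: 2 October 2010.
Base term: 2 October 2010 + 22 years → 2 October 2032.
Examination Delay Credit: +454 days → 30 December 2033.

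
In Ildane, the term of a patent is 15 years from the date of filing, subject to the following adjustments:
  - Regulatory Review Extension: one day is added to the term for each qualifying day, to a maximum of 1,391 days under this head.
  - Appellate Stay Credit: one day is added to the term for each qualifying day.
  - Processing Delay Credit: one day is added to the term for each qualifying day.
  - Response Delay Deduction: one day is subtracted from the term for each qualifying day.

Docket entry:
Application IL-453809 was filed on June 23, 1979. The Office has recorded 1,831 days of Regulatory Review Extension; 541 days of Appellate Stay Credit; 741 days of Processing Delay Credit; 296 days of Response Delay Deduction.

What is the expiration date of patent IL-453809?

December 25, 2000

Base term: filing date + 15 years → 23 June 1994.
Regulatory Review Extension: 1831 days claimed exceeds the 1391-day cap, so +1391 days → 14 April 1998.
Appellate Stay Credit: +541 days → 7 October 1999.
Processing Delay Credit: +741 days → 17 October 2001.
Response Delay Deduction: −296 days → 25 December 2000.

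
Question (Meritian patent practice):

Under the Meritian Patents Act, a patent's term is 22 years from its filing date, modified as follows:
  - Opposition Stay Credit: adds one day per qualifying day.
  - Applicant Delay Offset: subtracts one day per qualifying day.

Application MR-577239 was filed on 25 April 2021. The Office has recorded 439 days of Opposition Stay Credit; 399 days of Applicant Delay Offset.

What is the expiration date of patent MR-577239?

2043-06-04

Base term: filing date + 22 years → 25 April 2043.
Opposition Stay Credit: +439 days → 7 July 2044.
Applicant Delay Offset: −399 days → 4 June 2043.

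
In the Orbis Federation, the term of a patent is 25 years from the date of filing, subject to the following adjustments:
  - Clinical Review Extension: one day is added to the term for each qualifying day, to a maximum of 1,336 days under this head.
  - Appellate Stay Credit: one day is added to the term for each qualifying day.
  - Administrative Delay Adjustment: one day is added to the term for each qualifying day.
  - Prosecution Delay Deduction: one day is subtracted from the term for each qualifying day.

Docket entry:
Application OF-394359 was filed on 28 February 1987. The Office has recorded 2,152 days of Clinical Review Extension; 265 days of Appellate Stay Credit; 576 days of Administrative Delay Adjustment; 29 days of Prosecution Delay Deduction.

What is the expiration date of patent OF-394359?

January 15, 2018

Base term: filing date + 25 years → 28 February 2012.
Clinical Review Extension: 2152 days claimed exceeds the 1336-day cap, so +1336 days → 26 October 2015.
Appellate Stay Credit: +265 days → 17 July 2016.
Administrative Delay Adjustment: +576 days → 13 February 2018.
Prosecution Delay Deduction: −29 days → 15 January 2018.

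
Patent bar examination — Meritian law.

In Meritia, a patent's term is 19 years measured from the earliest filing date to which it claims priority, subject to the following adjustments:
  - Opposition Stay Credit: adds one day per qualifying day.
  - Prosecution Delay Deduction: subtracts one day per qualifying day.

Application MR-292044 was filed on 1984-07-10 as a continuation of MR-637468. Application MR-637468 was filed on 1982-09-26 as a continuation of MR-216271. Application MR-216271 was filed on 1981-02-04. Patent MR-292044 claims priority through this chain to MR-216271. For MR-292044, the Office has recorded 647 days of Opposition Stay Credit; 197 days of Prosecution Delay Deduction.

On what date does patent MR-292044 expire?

Earliest priority filing: 4 February 1981.
Base term: 4 February 1981 + 19 years → 4 February 2000.
Opposition Stay Credit: +647 days → 12 November 2001.
Prosecution Delay Deduction: −197 days → 29 April 2001.

2001-04-29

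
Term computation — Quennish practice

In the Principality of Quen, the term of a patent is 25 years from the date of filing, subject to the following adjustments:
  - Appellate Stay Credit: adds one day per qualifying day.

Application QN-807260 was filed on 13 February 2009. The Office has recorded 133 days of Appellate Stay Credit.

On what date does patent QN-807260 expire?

June 26, 2034

Base term: filing date + 25 years → 13 February 2034.
Appellate Stay Credit: +133 days → 26 June 2034.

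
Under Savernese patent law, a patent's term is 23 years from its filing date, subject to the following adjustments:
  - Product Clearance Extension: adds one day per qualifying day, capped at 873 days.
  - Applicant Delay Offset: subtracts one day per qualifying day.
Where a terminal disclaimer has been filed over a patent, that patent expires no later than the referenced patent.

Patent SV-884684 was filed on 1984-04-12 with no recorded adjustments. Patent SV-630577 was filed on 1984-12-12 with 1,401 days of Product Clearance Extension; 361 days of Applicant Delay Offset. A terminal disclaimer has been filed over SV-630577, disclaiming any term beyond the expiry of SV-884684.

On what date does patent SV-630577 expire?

Natural term of SV-630577:
  Base: filing + 23 years → 12 December 2007.
  Product Clearance Extension: 1401 days claimed exceeds the 873-day cap, so +873 days → 3 May 2010.
  Applicant Delay Offset: −361 days → 7 May 2009.
Expiry of referenced patent SV-884684:
  Base: filing + 23 years → 12 April 2007.
Terminal disclaimer: SV-630577 expires on the earlier of 7 May 2009 and 12 April 2007.

2007-04-12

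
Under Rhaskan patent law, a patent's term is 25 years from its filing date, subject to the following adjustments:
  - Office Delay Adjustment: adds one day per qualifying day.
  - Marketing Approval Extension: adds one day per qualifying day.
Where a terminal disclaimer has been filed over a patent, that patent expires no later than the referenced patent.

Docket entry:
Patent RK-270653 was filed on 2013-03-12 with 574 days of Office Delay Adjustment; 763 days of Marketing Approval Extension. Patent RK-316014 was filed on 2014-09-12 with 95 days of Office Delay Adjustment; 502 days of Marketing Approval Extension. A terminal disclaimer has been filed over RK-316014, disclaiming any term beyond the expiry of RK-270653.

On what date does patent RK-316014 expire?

Natural term of RK-316014:
  Base: filing + 25 years → 12 September 2039.
  Office Delay Adjustment: +95 days → 16 December 2039.
  Marketing Approval Extension: +502 days → 1 May 2041.
Expiry of referenced patent RK-270653:
  Base: filing + 25 years → 12 March 2038.
  Office Delay Adjustment: +574 days → 7 October 2039.
  Marketing Approval Extension: +763 days → 8 November 2041.
Terminal disclaimer: RK-316014 expires on the earlier of 1 May 2041 and 8 November 2041.

May 1, 2041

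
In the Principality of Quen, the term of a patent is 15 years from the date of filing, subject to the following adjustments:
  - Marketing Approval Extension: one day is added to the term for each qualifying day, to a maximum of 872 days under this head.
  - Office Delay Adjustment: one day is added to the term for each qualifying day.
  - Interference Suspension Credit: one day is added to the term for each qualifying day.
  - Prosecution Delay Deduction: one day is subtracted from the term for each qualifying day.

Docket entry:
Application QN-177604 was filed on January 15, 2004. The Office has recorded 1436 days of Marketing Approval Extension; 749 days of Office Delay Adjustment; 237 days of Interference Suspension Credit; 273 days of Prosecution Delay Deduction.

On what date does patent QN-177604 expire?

2023-05-19

Base term: filing date + 15 years → 15 January 2019.
Marketing Approval Extension: 1436 days claimed exceeds the 872-day cap, so +872 days → 5 June 2021.
Office Delay Adjustment: +749 days → 24 June 2023.
Interference Suspension Credit: +237 days → 16 February 2024.
Prosecution Delay Deduction: −273 days → 19 May 2023.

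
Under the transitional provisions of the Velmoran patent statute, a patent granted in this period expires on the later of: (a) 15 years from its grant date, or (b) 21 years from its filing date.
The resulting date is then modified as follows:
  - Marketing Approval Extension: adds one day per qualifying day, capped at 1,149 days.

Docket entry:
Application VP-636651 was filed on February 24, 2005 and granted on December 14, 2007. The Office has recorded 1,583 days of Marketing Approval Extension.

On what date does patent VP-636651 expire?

April 18, 2029

(a) grant + 15 years → 14 December 2022.
(b) filing + 21 years → 24 February 2026.
Later of the two: 24 February 2026.
Marketing Approval Extension: 1583 days claimed exceeds the 1149-day cap, so +1149 days → 18 April 2029.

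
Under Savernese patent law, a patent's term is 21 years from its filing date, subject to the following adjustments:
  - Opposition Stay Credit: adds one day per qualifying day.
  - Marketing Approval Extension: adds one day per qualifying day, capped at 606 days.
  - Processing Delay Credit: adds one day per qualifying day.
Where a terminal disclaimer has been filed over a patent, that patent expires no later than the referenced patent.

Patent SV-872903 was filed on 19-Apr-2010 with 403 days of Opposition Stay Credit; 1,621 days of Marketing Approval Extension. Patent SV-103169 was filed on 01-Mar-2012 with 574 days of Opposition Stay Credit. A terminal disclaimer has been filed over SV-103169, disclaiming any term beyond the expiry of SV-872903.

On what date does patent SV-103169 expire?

2034-01-22

Natural term of SV-103169:
  Base: filing + 21 years → 1 March 2033.
  Opposition Stay Credit: +574 days → 26 September 2034.
Expiry of referenced patent SV-872903:
  Base: filing + 21 years → 19 April 2031.
  Opposition Stay Credit: +403 days → 26 May 2032.
  Marketing Approval Extension: 1621 days claimed exceeds the 606-day cap, so +606 days → 22 January 2034.
Terminal disclaimer: SV-103169 expires on the earlier of 26 September 2034 and 22 January 2034.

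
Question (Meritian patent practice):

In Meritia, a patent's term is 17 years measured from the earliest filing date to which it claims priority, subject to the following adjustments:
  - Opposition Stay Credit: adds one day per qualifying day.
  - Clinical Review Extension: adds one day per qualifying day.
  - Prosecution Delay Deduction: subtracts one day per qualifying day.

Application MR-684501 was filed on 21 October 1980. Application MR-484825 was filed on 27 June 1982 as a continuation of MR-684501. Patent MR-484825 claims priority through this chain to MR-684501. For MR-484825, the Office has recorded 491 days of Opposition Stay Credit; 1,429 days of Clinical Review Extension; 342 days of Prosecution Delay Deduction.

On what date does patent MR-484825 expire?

Earliest priority filing: 21 October 1980.
Base term: 21 October 1980 + 17 years → 21 October 1997.
Opposition Stay Credit: +491 days → 24 February 1999.
Clinical Review Extension: +1429 days → 23 January 2003.
Prosecution Delay Deduction: −342 days → 15 February 2002.

2002-02-15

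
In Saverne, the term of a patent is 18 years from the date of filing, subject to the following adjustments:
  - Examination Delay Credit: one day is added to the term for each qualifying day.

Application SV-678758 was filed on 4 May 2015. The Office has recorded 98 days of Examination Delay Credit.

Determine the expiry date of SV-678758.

2033-08-10

Base term: filing date + 18 years → 4 May 2033.
Examination Delay Credit: +98 days → 10 August 2033.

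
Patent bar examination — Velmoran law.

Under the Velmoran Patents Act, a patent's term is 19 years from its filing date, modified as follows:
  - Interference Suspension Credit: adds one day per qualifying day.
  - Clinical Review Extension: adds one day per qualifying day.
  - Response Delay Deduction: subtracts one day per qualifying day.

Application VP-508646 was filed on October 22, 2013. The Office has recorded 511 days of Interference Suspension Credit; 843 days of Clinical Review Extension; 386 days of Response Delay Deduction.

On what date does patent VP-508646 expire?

June 17, 2035

Base term: filing date + 19 years → 22 October 2032.
Interference Suspension Credit: +511 days → 17 March 2034.
Clinical Review Extension: +843 days → 7 July 2036.
Response Delay Deduction: −386 days → 17 June 2035.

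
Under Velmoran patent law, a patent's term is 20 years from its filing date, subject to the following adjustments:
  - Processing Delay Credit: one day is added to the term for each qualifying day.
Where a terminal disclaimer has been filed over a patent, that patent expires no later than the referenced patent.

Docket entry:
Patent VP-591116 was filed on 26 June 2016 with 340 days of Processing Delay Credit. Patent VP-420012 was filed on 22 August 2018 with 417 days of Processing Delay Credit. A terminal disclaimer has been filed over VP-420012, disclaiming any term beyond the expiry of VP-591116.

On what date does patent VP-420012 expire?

2037-06-01

Natural term of VP-420012:
  Base: filing + 20 years → 22 August 2038.
  Processing Delay Credit: +417 days → 13 October 2039.
Expiry of referenced patent VP-591116:
  Base: filing + 20 years → 26 June 2036.
  Processing Delay Credit: +340 days → 1 June 2037.
Terminal disclaimer: VP-420012 expires on the earlier of 13 October 2039 and 1 June 2037.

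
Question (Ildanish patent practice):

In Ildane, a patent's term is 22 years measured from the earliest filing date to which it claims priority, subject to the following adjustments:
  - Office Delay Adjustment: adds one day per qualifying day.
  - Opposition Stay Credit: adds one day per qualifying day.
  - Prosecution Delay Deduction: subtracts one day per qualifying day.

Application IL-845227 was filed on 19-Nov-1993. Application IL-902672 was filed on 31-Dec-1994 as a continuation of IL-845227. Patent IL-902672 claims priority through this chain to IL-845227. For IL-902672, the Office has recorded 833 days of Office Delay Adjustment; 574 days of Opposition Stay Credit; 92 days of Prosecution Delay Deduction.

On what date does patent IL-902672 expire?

Earliest priority filing: 19 November 1993.
Base term: 19 November 1993 + 22 years → 19 November 2015.
Office Delay Adjustment: +833 days → 1 March 2018.
Opposition Stay Credit: +574 days → 26 September 2019.
Prosecution Delay Deduction: −92 days → 26 June 2019.

2019-06-26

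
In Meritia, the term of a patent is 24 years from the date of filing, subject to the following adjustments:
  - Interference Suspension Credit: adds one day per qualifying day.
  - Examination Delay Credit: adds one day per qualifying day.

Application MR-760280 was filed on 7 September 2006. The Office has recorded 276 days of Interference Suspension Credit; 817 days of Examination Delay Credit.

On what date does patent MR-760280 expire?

Base term: filing date + 24 years → 7 September 2030.
Interference Suspension Credit: +276 days → 10 June 2031.
Examination Delay Credit: +817 days → 4 September 2033.

September 4, 2033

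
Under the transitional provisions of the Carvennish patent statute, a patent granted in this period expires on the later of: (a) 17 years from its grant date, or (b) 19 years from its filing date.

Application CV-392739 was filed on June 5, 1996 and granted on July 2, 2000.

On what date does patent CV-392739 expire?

(a) grant + 17 years → 2 July 2017.
(b) filing + 19 years → 5 June 2015.
Later of the two: 2 July 2017.

2017-07-02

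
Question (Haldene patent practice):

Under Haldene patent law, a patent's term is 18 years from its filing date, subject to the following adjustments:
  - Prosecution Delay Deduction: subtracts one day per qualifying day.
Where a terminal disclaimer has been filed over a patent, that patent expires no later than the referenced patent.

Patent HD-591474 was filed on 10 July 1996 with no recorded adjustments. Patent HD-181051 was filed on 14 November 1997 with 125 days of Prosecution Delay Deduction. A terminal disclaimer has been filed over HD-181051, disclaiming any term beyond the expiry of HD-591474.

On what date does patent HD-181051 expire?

Natural term of HD-181051:
  Base: filing + 18 years → 14 November 2015.
  Prosecution Delay Deduction: −125 days → 12 July 2015.
Expiry of referenced patent HD-591474:
  Base: filing + 18 years → 10 July 2014.
Terminal disclaimer: HD-181051 expires on the earlier of 12 July 2015 and 10 July 2014.

2014-07-10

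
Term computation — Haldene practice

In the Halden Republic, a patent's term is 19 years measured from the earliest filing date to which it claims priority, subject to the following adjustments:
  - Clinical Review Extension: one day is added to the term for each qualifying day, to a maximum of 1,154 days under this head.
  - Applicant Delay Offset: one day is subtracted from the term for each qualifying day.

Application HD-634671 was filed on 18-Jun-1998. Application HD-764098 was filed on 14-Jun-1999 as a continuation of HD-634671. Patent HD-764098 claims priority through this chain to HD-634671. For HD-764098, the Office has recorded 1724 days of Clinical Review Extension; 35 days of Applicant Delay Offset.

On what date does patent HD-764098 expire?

July 11, 2020

Earliest priority filing: 18 June 1998.
Base term: 18 June 1998 + 19 years → 18 June 2017.
Clinical Review Extension: 1724 days claimed exceeds the 1154-day cap, so +1154 days → 15 August 2020.
Applicant Delay Offset: −35 days → 11 July 2020.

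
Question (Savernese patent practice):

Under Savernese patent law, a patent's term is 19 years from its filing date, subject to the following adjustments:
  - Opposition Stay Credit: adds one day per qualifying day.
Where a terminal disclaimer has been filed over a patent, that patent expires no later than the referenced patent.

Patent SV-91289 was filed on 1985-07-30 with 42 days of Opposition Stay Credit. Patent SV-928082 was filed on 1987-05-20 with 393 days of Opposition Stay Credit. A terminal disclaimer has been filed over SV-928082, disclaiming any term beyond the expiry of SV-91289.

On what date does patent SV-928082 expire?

Natural term of SV-928082:
  Base: filing + 19 years → 20 May 2006.
  Opposition Stay Credit: +393 days → 17 June 2007.
Expiry of referenced patent SV-91289:
  Base: filing + 19 years → 30 July 2004.
  Opposition Stay Credit: +42 days → 10 September 2004.
Terminal disclaimer: SV-928082 expires on the earlier of 17 June 2007 and 10 September 2004.

2004-09-10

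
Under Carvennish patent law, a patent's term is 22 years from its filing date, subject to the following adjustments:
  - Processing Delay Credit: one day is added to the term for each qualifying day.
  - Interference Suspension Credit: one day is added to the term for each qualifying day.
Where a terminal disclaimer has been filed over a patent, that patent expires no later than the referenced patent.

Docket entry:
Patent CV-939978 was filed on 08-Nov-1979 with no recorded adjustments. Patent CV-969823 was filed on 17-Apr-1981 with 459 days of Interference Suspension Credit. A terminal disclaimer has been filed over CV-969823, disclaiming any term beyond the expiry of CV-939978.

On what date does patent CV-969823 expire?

2001-11-08

Natural term of CV-969823:
  Base: filing + 22 years → 17 April 2003.
  Interference Suspension Credit: +459 days → 19 July 2004.
Expiry of referenced patent CV-939978:
  Base: filing + 22 years → 8 November 2001.
Terminal disclaimer: CV-969823 expires on the earlier of 19 July 2004 and 8 November 2001.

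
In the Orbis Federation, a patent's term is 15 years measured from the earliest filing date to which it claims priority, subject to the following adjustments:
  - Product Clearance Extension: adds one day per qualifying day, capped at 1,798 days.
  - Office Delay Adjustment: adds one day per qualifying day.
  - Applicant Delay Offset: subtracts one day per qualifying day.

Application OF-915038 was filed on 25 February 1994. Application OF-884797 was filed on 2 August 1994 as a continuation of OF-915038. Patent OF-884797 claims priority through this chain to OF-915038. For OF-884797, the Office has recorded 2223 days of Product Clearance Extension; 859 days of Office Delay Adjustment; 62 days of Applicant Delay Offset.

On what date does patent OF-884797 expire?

Earliest priority filing: 25 February 1994.
Base term: 25 February 1994 + 15 years → 25 February 2009.
Product Clearance Extension: 2223 days claimed exceeds the 1798-day cap, so +1798 days → 28 January 2014.
Office Delay Adjustment: +859 days → 5 June 2016.
Applicant Delay Offset: −62 days → 4 April 2016.

April 4, 2016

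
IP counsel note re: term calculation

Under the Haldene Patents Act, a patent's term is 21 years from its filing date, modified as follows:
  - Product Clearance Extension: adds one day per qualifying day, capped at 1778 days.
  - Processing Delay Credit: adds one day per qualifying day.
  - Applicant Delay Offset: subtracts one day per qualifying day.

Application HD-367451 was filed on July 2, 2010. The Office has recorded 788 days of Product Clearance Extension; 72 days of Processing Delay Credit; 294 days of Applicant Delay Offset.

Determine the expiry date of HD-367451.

January 18, 2033

Base term: filing date + 21 years → 2 July 2031.
Product Clearance Extension: 788 days (within the 1778-day cap) → +788 days → 28 August 2033.
Processing Delay Credit: +72 days → 8 November 2033.
Applicant Delay Offset: −294 days → 18 January 2033.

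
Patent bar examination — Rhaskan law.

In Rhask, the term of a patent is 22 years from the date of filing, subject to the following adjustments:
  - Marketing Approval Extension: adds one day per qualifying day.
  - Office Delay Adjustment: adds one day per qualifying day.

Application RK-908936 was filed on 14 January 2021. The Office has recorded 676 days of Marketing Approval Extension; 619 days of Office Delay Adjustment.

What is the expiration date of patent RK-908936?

August 1, 2046

Base term: filing date + 22 years → 14 January 2043.
Marketing Approval Extension: +676 days → 20 November 2044.
Office Delay Adjustment: +619 days → 1 August 2046.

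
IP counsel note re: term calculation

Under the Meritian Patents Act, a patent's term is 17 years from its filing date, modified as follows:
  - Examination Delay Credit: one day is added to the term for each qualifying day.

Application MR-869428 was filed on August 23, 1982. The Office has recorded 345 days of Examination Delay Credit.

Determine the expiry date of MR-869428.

Base term: filing date + 17 years → 23 August 1999.
Examination Delay Credit: +345 days → 2 August 2000.

2000-08-02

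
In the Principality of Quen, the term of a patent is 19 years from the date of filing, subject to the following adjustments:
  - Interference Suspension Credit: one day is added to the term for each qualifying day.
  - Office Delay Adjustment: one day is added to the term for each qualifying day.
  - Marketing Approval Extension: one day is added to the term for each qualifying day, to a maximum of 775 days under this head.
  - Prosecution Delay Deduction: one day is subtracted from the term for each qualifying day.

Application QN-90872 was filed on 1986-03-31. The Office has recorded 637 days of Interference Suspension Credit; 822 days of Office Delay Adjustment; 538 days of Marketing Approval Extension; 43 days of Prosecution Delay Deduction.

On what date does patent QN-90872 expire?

2010-08-06

Base term: filing date + 19 years → 31 March 2005.
Interference Suspension Credit: +637 days → 28 December 2006.
Office Delay Adjustment: +822 days → 29 March 2009.
Marketing Approval Extension: 538 days (within the 775-day cap) → +538 days → 18 September 2010.
Prosecution Delay Deduction: −43 days → 6 August 2010.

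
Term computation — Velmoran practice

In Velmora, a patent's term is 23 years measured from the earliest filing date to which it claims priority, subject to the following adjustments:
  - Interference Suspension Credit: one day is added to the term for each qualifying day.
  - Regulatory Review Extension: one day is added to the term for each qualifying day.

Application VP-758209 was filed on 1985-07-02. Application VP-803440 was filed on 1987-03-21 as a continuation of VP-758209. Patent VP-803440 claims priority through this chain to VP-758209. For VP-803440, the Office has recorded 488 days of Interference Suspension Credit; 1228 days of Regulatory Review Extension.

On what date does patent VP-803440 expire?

March 14, 2013

Earliest priority filing: 2 July 1985.
Base term: 2 July 1985 + 23 years → 2 July 2008.
Interference Suspension Credit: +488 days → 2 November 2009.
Regulatory Review Extension: +1228 days → 14 March 2013.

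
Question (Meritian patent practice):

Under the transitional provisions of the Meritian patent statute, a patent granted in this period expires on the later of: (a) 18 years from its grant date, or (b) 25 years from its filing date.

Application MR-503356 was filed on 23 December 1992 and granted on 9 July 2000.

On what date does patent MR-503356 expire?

July 9, 2018

(a) grant + 18 years → 9 July 2018.
(b) filing + 25 years → 23 December 2017.
Later of the two: 9 July 2018.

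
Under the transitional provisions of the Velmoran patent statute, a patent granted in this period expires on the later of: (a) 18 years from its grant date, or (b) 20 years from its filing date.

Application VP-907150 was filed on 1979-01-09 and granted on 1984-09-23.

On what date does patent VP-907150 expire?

(a) grant + 18 years → 23 September 2002.
(b) filing + 20 years → 9 January 1999.
Later of the two: 23 September 2002.

2002-09-23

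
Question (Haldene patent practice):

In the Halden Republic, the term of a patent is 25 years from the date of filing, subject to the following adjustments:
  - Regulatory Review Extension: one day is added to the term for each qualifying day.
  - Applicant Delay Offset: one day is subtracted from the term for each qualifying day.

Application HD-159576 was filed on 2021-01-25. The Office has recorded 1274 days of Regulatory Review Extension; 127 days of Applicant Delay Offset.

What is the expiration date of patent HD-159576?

2049-03-17

Base term: filing date + 25 years → 25 January 2046.
Regulatory Review Extension: +1274 days → 22 July 2049.
Applicant Delay Offset: −127 days → 17 March 2049.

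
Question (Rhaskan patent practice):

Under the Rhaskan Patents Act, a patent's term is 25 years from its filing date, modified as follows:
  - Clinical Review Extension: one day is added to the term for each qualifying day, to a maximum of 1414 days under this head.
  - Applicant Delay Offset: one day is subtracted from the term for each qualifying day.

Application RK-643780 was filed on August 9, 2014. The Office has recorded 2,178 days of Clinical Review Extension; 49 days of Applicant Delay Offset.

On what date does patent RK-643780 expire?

May 5, 2043

Base term: filing date + 25 years → 9 August 2039.
Clinical Review Extension: 2178 days claimed exceeds the 1414-day cap, so +1414 days → 23 June 2043.
Applicant Delay Offset: −49 days → 5 May 2043.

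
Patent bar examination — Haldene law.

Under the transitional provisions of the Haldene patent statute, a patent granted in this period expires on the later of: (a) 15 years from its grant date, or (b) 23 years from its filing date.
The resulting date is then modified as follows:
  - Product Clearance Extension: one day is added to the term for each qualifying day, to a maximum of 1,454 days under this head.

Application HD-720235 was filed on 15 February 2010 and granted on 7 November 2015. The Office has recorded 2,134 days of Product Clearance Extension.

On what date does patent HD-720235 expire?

February 8, 2037

(a) grant + 15 years → 7 November 2030.
(b) filing + 23 years → 15 February 2033.
Later of the two: 15 February 2033.
Product Clearance Extension: 2134 days claimed exceeds the 1454-day cap, so +1454 days → 8 February 2037.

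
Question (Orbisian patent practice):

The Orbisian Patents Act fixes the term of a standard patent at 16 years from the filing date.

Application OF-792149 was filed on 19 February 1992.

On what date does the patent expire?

Filing date + 16 years → 19 February 2008.

2008-02-19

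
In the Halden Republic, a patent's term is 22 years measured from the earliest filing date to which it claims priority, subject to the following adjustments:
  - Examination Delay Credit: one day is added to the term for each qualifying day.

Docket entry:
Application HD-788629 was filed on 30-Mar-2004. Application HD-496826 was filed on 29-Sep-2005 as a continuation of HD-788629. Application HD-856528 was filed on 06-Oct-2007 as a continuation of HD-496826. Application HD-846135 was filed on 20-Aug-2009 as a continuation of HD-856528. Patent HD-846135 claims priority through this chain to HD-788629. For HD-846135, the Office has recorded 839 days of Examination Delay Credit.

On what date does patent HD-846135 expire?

2028-07-16

Earliest priority filing: 30 March 2004.
Base term: 30 March 2004 + 22 years → 30 March 2026.
Examination Delay Credit: +839 days → 16 July 2028.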